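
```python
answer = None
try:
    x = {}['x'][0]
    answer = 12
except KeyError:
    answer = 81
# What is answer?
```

Step-by-step execution trace:
1. `x = {}['x'][0]` raises KeyError.
2. `answer = 12` is not reached.
3. `except KeyError` matches → answer = 81.
Result: 81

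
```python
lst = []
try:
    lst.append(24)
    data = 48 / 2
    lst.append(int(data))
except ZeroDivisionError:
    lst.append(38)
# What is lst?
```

Step-by-step execution trace:
1. try: `lst.append(24)` → lst = [24].
2. `data = 48 / 2` → data = 24.0. No exception raised.
3. `lst.append(int(data))` → lst = [24, 24].
4. `except ZeroDivisionError` is skipped (no exception was raised).
Result: [24, 24]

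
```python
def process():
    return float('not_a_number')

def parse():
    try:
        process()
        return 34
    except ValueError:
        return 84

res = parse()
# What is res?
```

Step-by-step execution trace:
1. `parse()` calls `process()`.
2. `process()` evaluates `float('not_a_number')`, which raises ValueError; it propagates to the caller.
3. `return 34` is not reached.
4. `except ValueError` in parse matches → returns 84.
5. res = 84.
Result: 84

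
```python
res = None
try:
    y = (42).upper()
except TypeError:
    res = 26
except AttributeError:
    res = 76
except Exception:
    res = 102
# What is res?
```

Step-by-step execution trace:
1. `y = (42).upper()` raises AttributeError.
2. `except TypeError` does not match AttributeError; skipped.
3. `except AttributeError` matches → res = 76.
4. Remaining except clauses are skipped.
Result: 76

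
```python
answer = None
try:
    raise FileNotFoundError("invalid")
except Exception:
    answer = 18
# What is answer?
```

Step-by-step execution trace:
1. `raise FileNotFoundError(...)` raises FileNotFoundError.
2. `except Exception` matches (FileNotFoundError is a subclass of Exception) → answer = 18.
Result: 18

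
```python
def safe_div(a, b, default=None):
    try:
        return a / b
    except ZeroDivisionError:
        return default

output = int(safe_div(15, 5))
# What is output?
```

Step-by-step execution trace:
1. `safe_div(15, 5)` enters try: `return 15 / 5` → returns 3.0. No exception raised.
2. `except ZeroDivisionError` is skipped.
3. `int(3.0)` → 3 → output = 3.
Result: 3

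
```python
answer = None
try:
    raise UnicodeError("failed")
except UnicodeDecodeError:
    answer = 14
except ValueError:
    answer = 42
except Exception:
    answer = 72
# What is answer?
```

Step-by-step execution trace:
1. `raise UnicodeError(...)` raises UnicodeError.
2. `except UnicodeDecodeError` does not match (UnicodeError is not a subclass of UnicodeDecodeError); skipped.
3. `except ValueError` matches (UnicodeError is a subclass of ValueError) → answer = 42.
4. `except Exception` is not reached.
Result: 42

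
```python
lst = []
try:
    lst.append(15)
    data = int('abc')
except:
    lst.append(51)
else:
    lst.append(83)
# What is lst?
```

Step-by-step execution trace:
1. try: `lst.append(15)` → lst = [15].
2. `data = int('abc')` raises ValueError.
3. bare `except` matches → `lst.append(51)` → lst = [15, 51].
4. `else` is skipped (an exception was raised).
Result: [15, 51]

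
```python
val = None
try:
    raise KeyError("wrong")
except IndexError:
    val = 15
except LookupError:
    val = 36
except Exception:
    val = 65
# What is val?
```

Step-by-step execution trace:
1. `raise KeyError(...)` raises KeyError.
2. `except IndexError` does not match (KeyError is not a subclass of IndexError); skipped.
3. `except LookupError` matches (KeyError is a subclass of LookupError) → val = 36.
4. `except Exception` is not reached.
Result: 36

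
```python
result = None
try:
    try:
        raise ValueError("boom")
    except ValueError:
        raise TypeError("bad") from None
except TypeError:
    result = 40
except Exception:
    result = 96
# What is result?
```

Step-by-step execution trace:
1. Inner try raises ValueError; inner `except ValueError` catches it.
2. `raise TypeError(...) from None` raises TypeError (from None suppresses __context__, but the active exception is still TypeError).
3. Outer `except TypeError` matches → result = 40.
4. `except Exception` is not reached.
Result: 40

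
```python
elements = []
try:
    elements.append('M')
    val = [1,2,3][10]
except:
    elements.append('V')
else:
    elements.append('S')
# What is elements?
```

Step-by-step execution trace:
1. try: `elements.append('M')` → elements = ['M'].
2. `val = [1,2,3][10]` raises IndexError.
3. bare `except` matches → `elements.append('V')` → elements = ['M', 'V'].
4. `else` is skipped (an exception was raised).
Result: ['M', 'V']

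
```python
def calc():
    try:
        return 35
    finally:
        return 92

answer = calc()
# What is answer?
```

Step-by-step execution trace:
1. `calc()` enters try: `return 35` sets pending return value 35.
2. Before returning, `finally: return 92` runs and overrides the pending return.
3. calc() returns 92 → answer = 92.
Result: 92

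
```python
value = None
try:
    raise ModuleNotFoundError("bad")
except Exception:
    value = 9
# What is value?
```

Step-by-step execution trace:
1. `raise ModuleNotFoundError(...)` raises ModuleNotFoundError.
2. `except Exception` matches (ModuleNotFoundError is a subclass of Exception) → value = 9.
Result: 9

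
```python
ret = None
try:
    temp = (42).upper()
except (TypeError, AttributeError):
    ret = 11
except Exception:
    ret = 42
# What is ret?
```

Step-by-step execution trace:
1. `temp = (42).upper()` raises AttributeError.
2. `except (TypeError, AttributeError)` matches (AttributeError is in the tuple) → ret = 11.
3. `except Exception` is not reached.
Result: 11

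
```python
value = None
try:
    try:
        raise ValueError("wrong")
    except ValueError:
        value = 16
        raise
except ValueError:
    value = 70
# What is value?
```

Step-by-step execution trace:
1. Inner try: `raise ValueError("wrong")` raises ValueError.
2. Inner `except ValueError` matches → value = 16.
3. bare `raise` re-raises the same ValueError.
4. Outer `except ValueError` matches → value = 70.
Result: 70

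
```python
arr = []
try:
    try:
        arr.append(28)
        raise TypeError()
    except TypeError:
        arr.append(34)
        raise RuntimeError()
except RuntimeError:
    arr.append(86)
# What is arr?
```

Step-by-step execution trace:
1. Inner try: `arr.append(28)` → arr = [28].
2. `raise TypeError()` raises TypeError.
3. Inner `except TypeError` matches → `arr.append(34)` → arr = [28, 34].
4. `raise RuntimeError()` raises RuntimeError; propagates to outer try.
5. Outer `except RuntimeError` matches → `arr.append(86)` → arr = [28, 34, 86].
Result: [28, 34, 86]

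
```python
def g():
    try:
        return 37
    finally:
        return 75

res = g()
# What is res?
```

Step-by-step execution trace:
1. `g()` enters try: `return 37` sets pending return value 37.
2. Before returning, `finally: return 75` runs and overrides the pending return.
3. g() returns 75 → res = 75.
Result: 75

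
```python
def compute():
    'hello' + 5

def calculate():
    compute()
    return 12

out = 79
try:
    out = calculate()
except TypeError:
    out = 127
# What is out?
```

Step-by-step execution trace:
1. out starts at 79.
2. try: `calculate()` calls `compute()`.
3. `compute()` evaluates `'hello' + 5`, which raises TypeError; it propagates through calculate (uncaught).
4. `return 12` in calculate is not reached; the assignment to out does not complete.
5. `except TypeError` matches → out = 127.
Result: 127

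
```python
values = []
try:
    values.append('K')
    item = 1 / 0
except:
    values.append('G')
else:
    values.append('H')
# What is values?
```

Step-by-step execution trace:
1. try: `values.append('K')` → values = ['K'].
2. `item = 1 / 0` raises ZeroDivisionError.
3. bare `except` matches → `values.append('G')` → values = ['K', 'G'].
4. `else` is skipped (an exception was raised).
Result: ['K', 'G']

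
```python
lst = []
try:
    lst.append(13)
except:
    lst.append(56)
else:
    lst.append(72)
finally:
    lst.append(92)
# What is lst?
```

Step-by-step execution trace:
1. try: `lst.append(13)` → lst = [13]. No exception raised.
2. `except` is skipped.
3. `else` runs: `lst.append(72)` → lst = [13, 72].
4. `finally` always runs: `lst.append(92)` → lst = [13, 72, 92].
Result: [13, 72, 92]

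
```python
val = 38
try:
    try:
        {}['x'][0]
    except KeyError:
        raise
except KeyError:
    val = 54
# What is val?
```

Step-by-step execution trace:
1. Inner try: `{}['x'][0]` raises KeyError.
2. Inner `except KeyError` matches; bare `raise` re-raises the same KeyError.
3. Outer `except KeyError` matches → val = 54.
Result: 54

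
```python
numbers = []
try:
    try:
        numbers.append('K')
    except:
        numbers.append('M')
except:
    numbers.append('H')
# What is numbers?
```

Step-by-step execution trace:
1. Inner try: `numbers.append('K')` → numbers = ['K']. No exception raised.
2. Inner `except` is skipped.
3. Inner try completes normally; outer `except` is skipped.
Result: ['K']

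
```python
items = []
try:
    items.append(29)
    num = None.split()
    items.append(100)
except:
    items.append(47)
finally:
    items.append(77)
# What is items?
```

Step-by-step execution trace:
1. try: `items.append(29)` → items = [29].
2. `num = None.split()` raises AttributeError; `items.append(100)` is not reached.
3. bare `except` matches → `items.append(47)` → items = [29, 47].
4. finally always runs: `items.append(77)` → items = [29, 47, 77].
Result: [29, 47, 77]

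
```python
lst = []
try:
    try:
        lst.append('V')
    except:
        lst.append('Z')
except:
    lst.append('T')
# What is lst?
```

Step-by-step execution trace:
1. Inner try: `lst.append('V')` → lst = ['V']. No exception raised.
2. Inner `except` is skipped.
3. Inner try completes normally; outer `except` is skipped.
Result: ['V']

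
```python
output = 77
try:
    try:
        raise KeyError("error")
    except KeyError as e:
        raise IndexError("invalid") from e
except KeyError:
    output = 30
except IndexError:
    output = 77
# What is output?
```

Step-by-step execution trace:
1. Inner try raises KeyError; inner `except KeyError as e` catches it.
2. `raise IndexError(...) from e` raises IndexError (KeyError is attached as __cause__, but only IndexError is active).
3. Outer `except KeyError` does not match IndexError; skipped.
4. Outer `except IndexError` matches → output = 77.
Result: 77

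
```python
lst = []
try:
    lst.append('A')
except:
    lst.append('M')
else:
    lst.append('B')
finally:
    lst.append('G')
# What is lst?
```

Step-by-step execution trace:
1. try: `lst.append('A')` → lst = ['A']. No exception raised.
2. `except` is skipped.
3. `else` runs: `lst.append('B')` → lst = ['A', 'B'].
4. `finally` always runs: `lst.append('G')` → lst = ['A', 'B', 'G'].
Result: ['A', 'B', 'G']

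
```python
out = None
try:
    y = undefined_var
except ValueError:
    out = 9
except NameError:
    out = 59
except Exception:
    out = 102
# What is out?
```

Step-by-step execution trace:
1. `y = undefined_var` raises NameError.
2. `except ValueError` does not match NameError; skipped.
3. `except NameError` matches → out = 59.
4. Remaining except clauses are skipped.
Result: 59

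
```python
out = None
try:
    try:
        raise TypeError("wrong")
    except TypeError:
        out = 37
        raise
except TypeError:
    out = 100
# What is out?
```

Step-by-step execution trace:
1. Inner try: `raise TypeError("wrong")` raises TypeError.
2. Inner `except TypeError` matches → out = 37.
3. bare `raise` re-raises the same TypeError.
4. Outer `except TypeError` matches → out = 100.
Result: 100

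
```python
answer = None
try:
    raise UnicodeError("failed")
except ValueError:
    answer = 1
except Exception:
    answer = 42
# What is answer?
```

Step-by-step execution trace:
1. `raise UnicodeError(...)` raises UnicodeError.
2. `except ValueError` matches (UnicodeError is a subclass of ValueError) → answer = 1.
3. `except Exception` is not reached.
Result: 1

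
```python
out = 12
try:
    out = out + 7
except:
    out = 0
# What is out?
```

Step-by-step execution trace:
1. out starts at 12.
2. try: `out = out + 7` → out = 19. No exception raised.
3. `except` is skipped.
Result: 19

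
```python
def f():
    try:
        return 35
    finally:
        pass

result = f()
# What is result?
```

Step-by-step execution trace:
1. `f()` enters try: `return 35` sets pending return value 35.
2. Before returning, `finally: pass` runs (no effect).
3. f() returns 35 → result = 35.
Result: 35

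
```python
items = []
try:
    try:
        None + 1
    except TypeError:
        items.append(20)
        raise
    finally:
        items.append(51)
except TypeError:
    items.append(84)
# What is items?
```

Step-by-step execution trace:
1. Inner try: `None + 1` raises TypeError.
2. Inner `except TypeError` matches → `items.append(20)` → items = [20].
3. bare `raise` re-raises TypeError.
4. Inner `finally` runs during unwinding: `items.append(51)` → items = [20, 51].
5. Outer `except TypeError` matches → `items.append(84)` → items = [20, 51, 84].
Result: [20, 51, 84]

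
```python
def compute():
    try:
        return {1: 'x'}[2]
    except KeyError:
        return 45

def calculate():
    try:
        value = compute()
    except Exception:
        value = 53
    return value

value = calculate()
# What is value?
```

Step-by-step execution trace:
1. `calculate()` calls `compute()`.
2. In compute: `{1: 'x'}[2]` raises KeyError; `except KeyError` catches it → returns 45.
3. In calculate: `value = compute()` → value = 45. No exception reaches calculate.
4. `except Exception` is skipped; calculate returns 45.
5. value = 45.
Result: 45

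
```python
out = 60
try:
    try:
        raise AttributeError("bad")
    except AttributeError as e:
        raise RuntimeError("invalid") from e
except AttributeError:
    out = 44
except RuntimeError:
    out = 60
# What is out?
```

Step-by-step execution trace:
1. Inner try raises AttributeError; inner `except AttributeError as e` catches it.
2. `raise RuntimeError(...) from e` raises RuntimeError (AttributeError is attached as __cause__, but only RuntimeError is active).
3. Outer `except AttributeError` does not match RuntimeError; skipped.
4. Outer `except RuntimeError` matches → out = 60.
Result: 60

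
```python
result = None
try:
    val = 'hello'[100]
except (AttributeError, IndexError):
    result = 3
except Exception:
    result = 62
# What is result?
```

Step-by-step execution trace:
1. `val = 'hello'[100]` raises IndexError.
2. `except (AttributeError, IndexError)` matches (IndexError is in the tuple) → result = 3.
3. `except Exception` is not reached.
Result: 3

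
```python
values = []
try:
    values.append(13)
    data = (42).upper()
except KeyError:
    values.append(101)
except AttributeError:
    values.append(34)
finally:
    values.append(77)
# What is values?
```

Step-by-step execution trace:
1. try: `values.append(13)` → values = [13].
2. `data = (42).upper()` raises AttributeError.
3. `except KeyError` does not match AttributeError; skipped.
4. `except AttributeError` matches → `values.append(34)` → values = [13, 34].
5. finally always runs: `values.append(77)` → values = [13, 34, 77].
Result: [13, 34, 77]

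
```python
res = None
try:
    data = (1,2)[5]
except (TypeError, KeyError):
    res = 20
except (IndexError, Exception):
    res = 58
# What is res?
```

Step-by-step execution trace:
1. `data = (1,2)[5]` raises IndexError.
2. `except (TypeError, KeyError)` does not match IndexError; skipped.
3. `except (IndexError, Exception)` matches (IndexError is in the tuple) → res = 58.
Result: 58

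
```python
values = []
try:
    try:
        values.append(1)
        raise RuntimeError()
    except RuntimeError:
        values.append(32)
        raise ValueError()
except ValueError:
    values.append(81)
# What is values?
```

Step-by-step execution trace:
1. Inner try: `values.append(1)` → values = [1].
2. `raise RuntimeError()` raises RuntimeError.
3. Inner `except RuntimeError` matches → `values.append(32)` → values = [1, 32].
4. `raise ValueError()` raises ValueError; propagates to outer try.
5. Outer `except ValueError` matches → `values.append(81)` → values = [1, 32, 81].
Result: [1, 32, 81]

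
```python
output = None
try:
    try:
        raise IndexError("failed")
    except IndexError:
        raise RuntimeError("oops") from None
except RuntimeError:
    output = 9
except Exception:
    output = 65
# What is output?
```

Step-by-step execution trace:
1. Inner try raises IndexError; inner `except IndexError` catches it.
2. `raise RuntimeError(...) from None` raises RuntimeError (from None suppresses __context__, but the active exception is still RuntimeError).
3. Outer `except RuntimeError` matches → output = 9.
4. `except Exception` is not reached.
Result: 9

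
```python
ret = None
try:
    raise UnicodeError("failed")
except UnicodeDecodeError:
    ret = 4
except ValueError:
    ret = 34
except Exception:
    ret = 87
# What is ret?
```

Step-by-step execution trace:
1. `raise UnicodeError(...)` raises UnicodeError.
2. `except UnicodeDecodeError` does not match (UnicodeError is not a subclass of UnicodeDecodeError); skipped.
3. `except ValueError` matches (UnicodeError is a subclass of ValueError) → ret = 34.
4. `except Exception` is not reached.
Result: 34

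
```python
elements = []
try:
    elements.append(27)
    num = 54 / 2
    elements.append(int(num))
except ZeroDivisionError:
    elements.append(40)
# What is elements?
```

Step-by-step execution trace:
1. try: `elements.append(27)` → elements = [27].
2. `num = 54 / 2` → num = 27.0. No exception raised.
3. `elements.append(int(num))` → elements = [27, 27].
4. `except ZeroDivisionError` is skipped (no exception was raised).
Result: [27, 27]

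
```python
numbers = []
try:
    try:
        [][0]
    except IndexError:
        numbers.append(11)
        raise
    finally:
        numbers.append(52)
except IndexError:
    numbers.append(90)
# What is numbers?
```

Step-by-step execution trace:
1. Inner try: `[][0]` raises IndexError.
2. Inner `except IndexError` matches → `numbers.append(11)` → numbers = [11].
3. bare `raise` re-raises IndexError.
4. Inner `finally` runs during unwinding: `numbers.append(52)` → numbers = [11, 52].
5. Outer `except IndexError` matches → `numbers.append(90)` → numbers = [11, 52, 90].
Result: [11, 52, 90]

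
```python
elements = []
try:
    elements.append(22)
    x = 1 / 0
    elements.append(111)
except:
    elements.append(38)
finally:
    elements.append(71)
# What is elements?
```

Step-by-step execution trace:
1. try: `elements.append(22)` → elements = [22].
2. `x = 1 / 0` raises ZeroDivisionError; `elements.append(111)` is not reached.
3. bare `except` matches → `elements.append(38)` → elements = [22, 38].
4. finally always runs: `elements.append(71)` → elements = [22, 38, 71].
Result: [22, 38, 71]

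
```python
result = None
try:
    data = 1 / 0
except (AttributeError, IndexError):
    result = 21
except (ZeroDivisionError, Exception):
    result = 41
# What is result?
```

Step-by-step execution trace:
1. `data = 1 / 0` raises ZeroDivisionError.
2. `except (AttributeError, IndexError)` does not match ZeroDivisionError; skipped.
3. `except (ZeroDivisionError, Exception)` matches (ZeroDivisionError is in the tuple) → result = 41.
Result: 41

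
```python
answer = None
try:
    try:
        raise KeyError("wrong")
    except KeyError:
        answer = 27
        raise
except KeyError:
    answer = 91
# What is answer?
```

Step-by-step execution trace:
1. Inner try: `raise KeyError("wrong")` raises KeyError.
2. Inner `except KeyError` matches → answer = 27.
3. bare `raise` re-raises the same KeyError.
4. Outer `except KeyError` matches → answer = 91.
Result: 91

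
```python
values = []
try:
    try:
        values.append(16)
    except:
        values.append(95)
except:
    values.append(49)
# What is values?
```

Step-by-step execution trace:
1. Inner try: `values.append(16)` → values = [16]. No exception raised.
2. Inner `except` is skipped.
3. Inner try completes normally; outer `except` is skipped.
Result: [16]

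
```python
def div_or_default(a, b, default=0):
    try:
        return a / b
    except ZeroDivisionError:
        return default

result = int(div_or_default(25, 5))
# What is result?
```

Step-by-step execution trace:
1. `div_or_default(25, 5)` enters try: `return 25 / 5` → returns 5.0. No exception raised.
2. `except ZeroDivisionError` is skipped.
3. `int(5.0)` → 5 → result = 5.
Result: 5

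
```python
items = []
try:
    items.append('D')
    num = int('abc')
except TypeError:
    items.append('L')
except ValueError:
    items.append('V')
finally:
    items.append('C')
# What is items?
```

Step-by-step execution trace:
1. try: `items.append('D')` → items = ['D'].
2. `num = int('abc')` raises ValueError.
3. `except TypeError` does not match ValueError; skipped.
4. `except ValueError` matches → `items.append('V')` → items = ['D', 'V'].
5. finally always runs: `items.append('C')` → items = ['D', 'V', 'C'].
Result: ['D', 'V', 'C']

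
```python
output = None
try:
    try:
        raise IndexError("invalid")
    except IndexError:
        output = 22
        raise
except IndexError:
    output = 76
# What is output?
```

Step-by-step execution trace:
1. Inner try: `raise IndexError("invalid")` raises IndexError.
2. Inner `except IndexError` matches → output = 22.
3. bare `raise` re-raises the same IndexError.
4. Outer `except IndexError` matches → output = 76.
Result: 76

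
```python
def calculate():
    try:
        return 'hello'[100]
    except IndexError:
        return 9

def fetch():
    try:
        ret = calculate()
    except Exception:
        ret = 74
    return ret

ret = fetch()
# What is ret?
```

Step-by-step execution trace:
1. `fetch()` calls `calculate()`.
2. In calculate: `'hello'[100]` raises IndexError; `except IndexError` catches it → returns 9.
3. In fetch: `ret = calculate()` → ret = 9. No exception reaches fetch.
4. `except Exception` is skipped; fetch returns 9.
5. ret = 9.
Result: 9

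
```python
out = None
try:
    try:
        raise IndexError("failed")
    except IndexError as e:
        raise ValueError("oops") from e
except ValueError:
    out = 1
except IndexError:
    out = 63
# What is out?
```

Step-by-step execution trace:
1. Inner try raises IndexError; inner `except IndexError as e` catches it.
2. `raise ValueError(...) from e` raises ValueError (IndexError is attached as __cause__, but only ValueError is active).
3. Outer `except ValueError` matches → out = 1.
4. `except IndexError` is not reached.
Result: 1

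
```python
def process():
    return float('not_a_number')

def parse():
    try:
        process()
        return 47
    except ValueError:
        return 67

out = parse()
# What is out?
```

Step-by-step execution trace:
1. `parse()` calls `process()`.
2. `process()` evaluates `float('not_a_number')`, which raises ValueError; it propagates to the caller.
3. `return 47` is not reached.
4. `except ValueError` in parse matches → returns 67.
5. out = 67.
Result: 67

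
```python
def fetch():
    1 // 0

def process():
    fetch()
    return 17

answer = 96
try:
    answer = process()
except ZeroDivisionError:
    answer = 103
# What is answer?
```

Step-by-step execution trace:
1. answer starts at 96.
2. try: `process()` calls `fetch()`.
3. `fetch()` evaluates `1 // 0`, which raises ZeroDivisionError; it propagates through process (uncaught).
4. `return 17` in process is not reached; the assignment to answer does not complete.
5. `except ZeroDivisionError` matches → answer = 103.
Result: 103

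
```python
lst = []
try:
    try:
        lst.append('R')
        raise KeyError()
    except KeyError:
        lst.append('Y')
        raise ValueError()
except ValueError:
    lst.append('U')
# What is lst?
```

Step-by-step execution trace:
1. Inner try: `lst.append('R')` → lst = ['R'].
2. `raise KeyError()` raises KeyError.
3. Inner `except KeyError` matches → `lst.append('Y')` → lst = ['R', 'Y'].
4. `raise ValueError()` raises ValueError; propagates to outer try.
5. Outer `except ValueError` matches → `lst.append('U')` → lst = ['R', 'Y', 'U'].
Result: ['R', 'Y', 'U']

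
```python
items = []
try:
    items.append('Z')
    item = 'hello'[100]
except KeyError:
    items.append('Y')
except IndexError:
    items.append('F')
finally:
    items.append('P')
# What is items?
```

Step-by-step execution trace:
1. try: `items.append('Z')` → items = ['Z'].
2. `item = 'hello'[100]` raises IndexError.
3. `except KeyError` does not match IndexError; skipped.
4. `except IndexError` matches → `items.append('F')` → items = ['Z', 'F'].
5. finally always runs: `items.append('P')` → items = ['Z', 'F', 'P'].
Result: ['Z', 'F', 'P']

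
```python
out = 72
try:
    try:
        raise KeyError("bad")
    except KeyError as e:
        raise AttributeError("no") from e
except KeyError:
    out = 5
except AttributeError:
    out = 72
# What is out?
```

Step-by-step execution trace:
1. Inner try raises KeyError; inner `except KeyError as e` catches it.
2. `raise AttributeError(...) from e` raises AttributeError (KeyError is attached as __cause__, but only AttributeError is active).
3. Outer `except KeyError` does not match AttributeError; skipped.
4. Outer `except AttributeError` matches → out = 72.
Result: 72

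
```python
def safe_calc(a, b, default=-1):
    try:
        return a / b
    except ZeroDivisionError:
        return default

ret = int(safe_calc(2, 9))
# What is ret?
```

Step-by-step execution trace:
1. `safe_calc(2, 9)` enters try: `return 2 / 9` → returns 0.2222222222222222. No exception raised.
2. `except ZeroDivisionError` is skipped.
3. `int(0.2222222222222222)` → 0 → ret = 0.
Result: 0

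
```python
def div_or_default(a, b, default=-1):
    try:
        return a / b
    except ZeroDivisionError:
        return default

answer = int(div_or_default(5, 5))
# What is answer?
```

Step-by-step execution trace:
1. `div_or_default(5, 5)` enters try: `return 5 / 5` → returns 1.0. No exception raised.
2. `except ZeroDivisionError` is skipped.
3. `int(1.0)` → 1 → answer = 1.
Result: 1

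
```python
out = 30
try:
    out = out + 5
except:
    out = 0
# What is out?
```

Step-by-step execution trace:
1. out starts at 30.
2. try: `out = out + 5` → out = 35. No exception raised.
3. `except` is skipped.
Result: 35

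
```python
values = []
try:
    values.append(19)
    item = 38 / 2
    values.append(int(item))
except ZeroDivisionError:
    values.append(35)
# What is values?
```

Step-by-step execution trace:
1. try: `values.append(19)` → values = [19].
2. `item = 38 / 2` → item = 19.0. No exception raised.
3. `values.append(int(item))` → values = [19, 19].
4. `except ZeroDivisionError` is skipped (no exception was raised).
Result: [19, 19]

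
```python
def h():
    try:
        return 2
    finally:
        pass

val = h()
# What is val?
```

Step-by-step execution trace:
1. `h()` enters try: `return 2` sets pending return value 2.
2. Before returning, `finally: pass` runs (no effect).
3. h() returns 2 → val = 2.
Result: 2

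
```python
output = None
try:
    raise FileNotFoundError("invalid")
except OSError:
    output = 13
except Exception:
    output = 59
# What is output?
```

Step-by-step execution trace:
1. `raise FileNotFoundError(...)` raises FileNotFoundError.
2. `except OSError` matches (FileNotFoundError is a subclass of OSError) → output = 13.
3. `except Exception` is not reached.
Result: 13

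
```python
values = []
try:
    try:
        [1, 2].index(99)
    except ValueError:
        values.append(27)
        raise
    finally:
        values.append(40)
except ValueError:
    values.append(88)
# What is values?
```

Step-by-step execution trace:
1. Inner try: `[1, 2].index(99)` raises ValueError.
2. Inner `except ValueError` matches → `values.append(27)` → values = [27].
3. bare `raise` re-raises ValueError.
4. Inner `finally` runs during unwinding: `values.append(40)` → values = [27, 40].
5. Outer `except ValueError` matches → `values.append(88)` → values = [27, 40, 88].
Result: [27, 40, 88]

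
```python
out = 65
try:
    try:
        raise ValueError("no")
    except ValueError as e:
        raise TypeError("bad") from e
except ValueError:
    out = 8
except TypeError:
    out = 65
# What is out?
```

Step-by-step execution trace:
1. Inner try raises ValueError; inner `except ValueError as e` catches it.
2. `raise TypeError(...) from e` raises TypeError (ValueError is attached as __cause__, but only TypeError is active).
3. Outer `except ValueError` does not match TypeError; skipped.
4. Outer `except TypeError` matches → out = 65.
Result: 65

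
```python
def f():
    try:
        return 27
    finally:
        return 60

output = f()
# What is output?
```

Step-by-step execution trace:
1. `f()` enters try: `return 27` sets pending return value 27.
2. Before returning, `finally: return 60` runs and overrides the pending return.
3. f() returns 60 → output = 60.
Result: 60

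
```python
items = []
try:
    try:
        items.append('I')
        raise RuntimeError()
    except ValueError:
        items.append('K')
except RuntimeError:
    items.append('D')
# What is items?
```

Step-by-step execution trace:
1. Inner try: `items.append('I')` → items = ['I'].
2. `raise RuntimeError()` raises RuntimeError.
3. Inner `except ValueError` does not match RuntimeError; exception propagates to outer try.
4. Outer `except RuntimeError` matches → `items.append('D')` → items = ['I', 'D'].
Result: ['I', 'D']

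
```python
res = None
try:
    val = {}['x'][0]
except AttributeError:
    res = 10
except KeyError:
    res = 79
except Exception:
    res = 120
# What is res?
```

Step-by-step execution trace:
1. `val = {}['x'][0]` raises KeyError.
2. `except AttributeError` does not match KeyError; skipped.
3. `except KeyError` matches → res = 79.
4. Remaining except clauses are skipped.
Result: 79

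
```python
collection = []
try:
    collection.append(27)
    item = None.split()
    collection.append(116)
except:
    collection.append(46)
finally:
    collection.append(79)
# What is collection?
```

Step-by-step execution trace:
1. try: `collection.append(27)` → collection = [27].
2. `item = None.split()` raises AttributeError; `collection.append(116)` is not reached.
3. bare `except` matches → `collection.append(46)` → collection = [27, 46].
4. finally always runs: `collection.append(79)` → collection = [27, 46, 79].
Result: [27, 46, 79]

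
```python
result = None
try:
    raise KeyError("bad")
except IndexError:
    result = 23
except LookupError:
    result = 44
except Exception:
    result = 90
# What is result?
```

Step-by-step execution trace:
1. `raise KeyError(...)` raises KeyError.
2. `except IndexError` does not match (KeyError is not a subclass of IndexError); skipped.
3. `except LookupError` matches (KeyError is a subclass of LookupError) → result = 44.
4. `except Exception` is not reached.
Result: 44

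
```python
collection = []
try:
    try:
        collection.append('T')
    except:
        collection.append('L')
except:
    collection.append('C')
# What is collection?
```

Step-by-step execution trace:
1. Inner try: `collection.append('T')` → collection = ['T']. No exception raised.
2. Inner `except` is skipped.
3. Inner try completes normally; outer `except` is skipped.
Result: ['T']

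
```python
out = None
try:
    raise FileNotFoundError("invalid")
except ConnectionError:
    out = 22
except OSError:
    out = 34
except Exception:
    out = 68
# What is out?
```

Step-by-step execution trace:
1. `raise FileNotFoundError(...)` raises FileNotFoundError.
2. `except ConnectionError` does not match (FileNotFoundError is not a subclass of ConnectionError); skipped.
3. `except OSError` matches (FileNotFoundError is a subclass of OSError) → out = 34.
4. `except Exception` is not reached.
Result: 34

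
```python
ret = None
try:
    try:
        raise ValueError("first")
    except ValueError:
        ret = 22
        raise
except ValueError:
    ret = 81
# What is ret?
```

Step-by-step execution trace:
1. Inner try: `raise ValueError("first")` raises ValueError.
2. Inner `except ValueError` matches → ret = 22.
3. bare `raise` re-raises the same ValueError.
4. Outer `except ValueError` matches → ret = 81.
Result: 81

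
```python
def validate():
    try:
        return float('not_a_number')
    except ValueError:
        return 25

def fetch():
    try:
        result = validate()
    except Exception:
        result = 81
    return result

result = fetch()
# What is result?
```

Step-by-step execution trace:
1. `fetch()` calls `validate()`.
2. In validate: `float('not_a_number')` raises ValueError; `except ValueError` catches it → returns 25.
3. In fetch: `result = validate()` → result = 25. No exception reaches fetch.
4. `except Exception` is skipped; fetch returns 25.
5. result = 25.
Result: 25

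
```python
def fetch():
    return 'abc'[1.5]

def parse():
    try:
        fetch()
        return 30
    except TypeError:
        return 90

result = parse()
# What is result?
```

Step-by-step execution trace:
1. `parse()` calls `fetch()`.
2. `fetch()` evaluates `'abc'[1.5]`, which raises TypeError; it propagates to the caller.
3. `return 30` is not reached.
4. `except TypeError` in parse matches → returns 90.
5. result = 90.
Result: 90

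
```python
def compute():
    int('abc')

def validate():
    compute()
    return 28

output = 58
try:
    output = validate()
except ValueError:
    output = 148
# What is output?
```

Step-by-step execution trace:
1. output starts at 58.
2. try: `validate()` calls `compute()`.
3. `compute()` evaluates `int('abc')`, which raises ValueError; it propagates through validate (uncaught).
4. `return 28` in validate is not reached; the assignment to output does not complete.
5. `except ValueError` matches → output = 148.
Result: 148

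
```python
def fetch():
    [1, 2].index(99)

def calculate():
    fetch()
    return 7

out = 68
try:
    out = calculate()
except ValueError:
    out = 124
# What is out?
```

Step-by-step execution trace:
1. out starts at 68.
2. try: `calculate()` calls `fetch()`.
3. `fetch()` evaluates `[1, 2].index(99)`, which raises ValueError; it propagates through calculate (uncaught).
4. `return 7` in calculate is not reached; the assignment to out does not complete.
5. `except ValueError` matches → out = 124.
Result: 124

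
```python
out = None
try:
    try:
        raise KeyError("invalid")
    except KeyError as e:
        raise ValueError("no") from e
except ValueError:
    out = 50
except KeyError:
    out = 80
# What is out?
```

Step-by-step execution trace:
1. Inner try raises KeyError; inner `except KeyError as e` catches it.
2. `raise ValueError(...) from e` raises ValueError (KeyError is attached as __cause__, but only ValueError is active).
3. Outer `except ValueError` matches → out = 50.
4. `except KeyError` is not reached.
Result: 50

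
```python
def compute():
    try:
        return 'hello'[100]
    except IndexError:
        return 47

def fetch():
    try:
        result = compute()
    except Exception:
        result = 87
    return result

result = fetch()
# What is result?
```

Step-by-step execution trace:
1. `fetch()` calls `compute()`.
2. In compute: `'hello'[100]` raises IndexError; `except IndexError` catches it → returns 47.
3. In fetch: `result = compute()` → result = 47. No exception reaches fetch.
4. `except Exception` is skipped; fetch returns 47.
5. result = 47.
Result: 47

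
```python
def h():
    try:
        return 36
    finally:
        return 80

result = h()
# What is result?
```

Step-by-step execution trace:
1. `h()` enters try: `return 36` sets pending return value 36.
2. Before returning, `finally: return 80` runs and overrides the pending return.
3. h() returns 80 → result = 80.
Result: 80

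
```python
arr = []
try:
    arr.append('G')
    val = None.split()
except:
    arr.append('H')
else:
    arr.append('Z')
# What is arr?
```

Step-by-step execution trace:
1. try: `arr.append('G')` → arr = ['G'].
2. `val = None.split()` raises AttributeError.
3. bare `except` matches → `arr.append('H')` → arr = ['G', 'H'].
4. `else` is skipped (an exception was raised).
Result: ['G', 'H']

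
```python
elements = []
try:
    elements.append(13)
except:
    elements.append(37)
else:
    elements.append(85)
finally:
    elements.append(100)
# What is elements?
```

Step-by-step execution trace:
1. try: `elements.append(13)` → elements = [13]. No exception raised.
2. `except` is skipped.
3. `else` runs: `elements.append(85)` → elements = [13, 85].
4. `finally` always runs: `elements.append(100)` → elements = [13, 85, 100].
Result: [13, 85, 100]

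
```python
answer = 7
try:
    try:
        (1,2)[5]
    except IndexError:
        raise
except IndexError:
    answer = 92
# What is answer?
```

Step-by-step execution trace:
1. Inner try: `(1,2)[5]` raises IndexError.
2. Inner `except IndexError` matches; bare `raise` re-raises the same IndexError.
3. Outer `except IndexError` matches → answer = 92.
Result: 92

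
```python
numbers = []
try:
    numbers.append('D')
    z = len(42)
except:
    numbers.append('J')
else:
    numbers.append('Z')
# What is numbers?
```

Step-by-step execution trace:
1. try: `numbers.append('D')` → numbers = ['D'].
2. `z = len(42)` raises TypeError.
3. bare `except` matches → `numbers.append('J')` → numbers = ['D', 'J'].
4. `else` is skipped (an exception was raised).
Result: ['D', 'J']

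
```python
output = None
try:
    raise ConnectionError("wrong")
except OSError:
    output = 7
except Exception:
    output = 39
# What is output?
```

Step-by-step execution trace:
1. `raise ConnectionError(...)` raises ConnectionError.
2. `except OSError` matches (ConnectionError is a subclass of OSError) → output = 7.
3. `except Exception` is not reached.
Result: 7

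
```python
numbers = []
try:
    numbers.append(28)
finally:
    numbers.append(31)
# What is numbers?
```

Step-by-step execution trace:
1. try: `numbers.append(28)` → numbers = [28].
2. The try body completes without raising.
3. finally always runs: `numbers.append(31)` → numbers = [28, 31].
Result: [28, 31]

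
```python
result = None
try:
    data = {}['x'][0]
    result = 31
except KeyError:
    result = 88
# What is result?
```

Step-by-step execution trace:
1. `data = {}['x'][0]` raises KeyError.
2. `result = 31` is not reached.
3. `except KeyError` matches → result = 88.
Result: 88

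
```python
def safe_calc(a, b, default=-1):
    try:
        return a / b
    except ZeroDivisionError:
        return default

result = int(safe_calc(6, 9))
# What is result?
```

Step-by-step execution trace:
1. `safe_calc(6, 9)` enters try: `return 6 / 9` → returns 0.6666666666666666. No exception raised.
2. `except ZeroDivisionError` is skipped.
3. `int(0.6666666666666666)` → 0 → result = 0.
Result: 0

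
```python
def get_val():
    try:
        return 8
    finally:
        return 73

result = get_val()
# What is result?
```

Step-by-step execution trace:
1. `get_val()` enters try: `return 8` sets pending return value 8.
2. Before returning, `finally: return 73` runs and overrides the pending return.
3. get_val() returns 73 → result = 73.
Result: 73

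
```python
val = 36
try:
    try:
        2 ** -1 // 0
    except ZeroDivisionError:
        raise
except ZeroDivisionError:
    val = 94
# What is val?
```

Step-by-step execution trace:
1. Inner try: `2 ** -1 // 0` raises ZeroDivisionError.
2. Inner `except ZeroDivisionError` matches; bare `raise` re-raises the same ZeroDivisionError.
3. Outer `except ZeroDivisionError` matches → val = 94.
Result: 94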